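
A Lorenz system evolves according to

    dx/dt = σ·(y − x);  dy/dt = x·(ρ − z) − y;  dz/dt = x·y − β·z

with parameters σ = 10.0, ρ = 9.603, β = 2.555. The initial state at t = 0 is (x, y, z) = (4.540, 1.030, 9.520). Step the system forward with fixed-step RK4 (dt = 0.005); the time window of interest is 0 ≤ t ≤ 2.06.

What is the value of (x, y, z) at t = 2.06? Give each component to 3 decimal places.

t=0.000: state=(4.540, 1.030, 9.520)
step 1 (dt=0.005): k1=(-35.100, -0.653, -19.647), k2=(-34.239, -0.440, -19.620), k3=(-34.255, -0.441, -19.615), k4=(-33.409, -0.237, -19.583); state += dt/6·(k1+2k2+2k3+k4)
t=0.005: state=(4.369, 1.028, 9.422)
t=0.010: state=(4.206, 1.028, 9.324)
t=0.015: state=(4.051, 1.029, 9.227)
continuing one RK4 step at a time; state shown every 20 steps (Δt=0.1):
t=0.100: state=(2.373, 1.223, 7.682)
t=0.200: state=(1.784, 1.613, 6.197)
t=0.300: state=(1.860, 2.140, 5.095)
t=0.400: state=(2.301, 2.897, 4.406)
t=0.500: state=(3.056, 3.973, 4.226)
t=0.600: state=(4.131, 5.351, 4.765)
t=0.700: state=(5.422, 6.717, 6.282)
t=0.800: state=(6.518, 7.291, 8.664)
t=0.900: state=(6.762, 6.431, 10.847)
t=1.000: state=(5.942, 4.754, 11.560)
t=1.100: state=(4.673, 3.450, 10.836)
t=1.200: state=(3.657, 2.883, 9.520)
t=1.300: state=(3.133, 2.847, 8.209)
t=1.400: state=(3.047, 3.144, 7.161)
t=1.500: state=(3.298, 3.690, 6.496)
t=1.600: state=(3.811, 4.433, 6.306)
t=1.700: state=(4.509, 5.258, 6.676)
t=1.800: state=(5.241, 5.913, 7.606)
t=1.900: state=(5.755, 6.067, 8.847)
t=2.000: state=(5.808, 5.597, 9.870)
t=2.060: state=(5.598, 5.124, 10.171)

(x, y, z) = (5.598, 5.124, 10.171)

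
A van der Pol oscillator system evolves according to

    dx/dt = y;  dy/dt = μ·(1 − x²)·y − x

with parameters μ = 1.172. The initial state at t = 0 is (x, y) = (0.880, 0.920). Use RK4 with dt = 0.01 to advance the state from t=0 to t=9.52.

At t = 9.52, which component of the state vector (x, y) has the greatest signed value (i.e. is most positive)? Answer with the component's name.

largest component: x

t=0.000: state=(0.880, 0.920)
step 1 (dt=0.01): k1=(0.920, -0.637), k2=(0.917, -0.651), k3=(0.917, -0.651), k4=(0.913, -0.665); state += dt/6·(k1+2k2+2k3+k4)
t=0.010: state=(0.889, 0.913)
t=0.020: state=(0.898, 0.907)
t=0.030: state=(0.907, 0.900)
continuing one RK4 step at a time; state shown every 50 steps (Δt=0.5):
t=0.500: state=(1.212, 0.344)
t=1.000: state=(1.220, -0.281)
t=1.500: state=(0.955, -0.777)
t=2.000: state=(0.414, -1.455)
t=2.500: state=(-0.577, -2.495)
t=3.000: state=(-1.694, -1.388)
t=3.500: state=(-1.924, 0.162)
t=4.000: state=(-1.728, 0.546)
t=4.500: state=(-1.400, 0.773)
t=5.000: state=(-0.929, 1.157)
t=5.500: state=(-0.161, 2.036)
t=6.000: state=(1.128, 2.760)
t=6.500: state=(1.969, 0.498)
t=7.000: state=(1.936, -0.388)
t=7.500: state=(1.680, -0.613)
t=8.000: state=(1.322, -0.838)
t=8.500: state=(0.807, -1.285)
t=9.000: state=(-0.061, -2.305)
t=9.500: state=(-1.399, -2.444)
t=9.520: state=(-1.447, -2.358)
compare at T: x=-1.447, y=-2.358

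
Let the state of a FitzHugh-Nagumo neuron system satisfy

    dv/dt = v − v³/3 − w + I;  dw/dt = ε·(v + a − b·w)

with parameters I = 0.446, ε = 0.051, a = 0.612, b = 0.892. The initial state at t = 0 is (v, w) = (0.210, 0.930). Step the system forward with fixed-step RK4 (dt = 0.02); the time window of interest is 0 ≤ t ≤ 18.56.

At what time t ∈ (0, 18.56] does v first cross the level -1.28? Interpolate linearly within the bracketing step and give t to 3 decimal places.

t=0.000: state=(0.210, 0.930)
step 1 (dt=0.02): k1=(-0.277, -0.000), k2=(-0.280, -0.001), k3=(-0.280, -0.001), k4=(-0.282, -0.001); state += dt/6·(k1+2k2+2k3+k4)
t=0.020: state=(0.204, 0.930)
t=0.040: state=(0.199, 0.930)
t=0.060: state=(0.193, 0.930)
continuing one RK4 step at a time; state shown every 50 steps (Δt=1):
t=1.000: state=(-0.257, 0.920)
t=2.000: state=(-1.245, 0.873)
t=2.020: state=(-1.266, 0.872)
next step: t=2.040: state=(-1.286, 0.870) — v has crossed -1.28
linear interpolation between t=2.020 (-1.26558) and t=2.040 (-1.28576) → t≈2.034

t = 2.034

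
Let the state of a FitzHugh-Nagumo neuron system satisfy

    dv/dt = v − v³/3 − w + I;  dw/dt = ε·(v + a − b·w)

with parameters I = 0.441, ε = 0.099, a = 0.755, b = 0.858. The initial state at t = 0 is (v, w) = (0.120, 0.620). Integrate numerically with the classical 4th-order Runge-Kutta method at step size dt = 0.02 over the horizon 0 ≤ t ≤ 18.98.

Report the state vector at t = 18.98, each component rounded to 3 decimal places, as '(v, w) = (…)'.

t=0.000: state=(0.120, 0.620)
step 1 (dt=0.02): k1=(-0.060, 0.034), k2=(-0.061, 0.034), k3=(-0.061, 0.034), k4=(-0.061, 0.034); state += dt/6·(k1+2k2+2k3+k4)
t=0.020: state=(0.119, 0.621)
t=0.040: state=(0.118, 0.621)
t=0.060: state=(0.116, 0.622)
continuing one RK4 step at a time; state shown every 50 steps (Δt=1):
t=1.000: state=(-0.004, 0.648)
t=2.000: state=(-0.369, 0.652)
t=3.000: state=(-1.121, 0.601)
t=4.000: state=(-1.643, 0.487)
t=5.000: state=(-1.702, 0.359)
t=6.000: state=(-1.656, 0.241)
t=7.000: state=(-1.596, 0.139)
t=8.000: state=(-1.535, 0.051)
t=9.000: state=(-1.475, -0.024)
t=10.000: state=(-1.415, -0.088)
t=11.000: state=(-1.357, -0.141)
t=12.000: state=(-1.300, -0.184)
t=13.000: state=(-1.244, -0.218)
t=14.000: state=(-1.188, -0.244)
t=15.000: state=(-1.133, -0.262)
t=16.000: state=(-1.078, -0.274)
t=17.000: state=(-1.023, -0.280)
t=18.000: state=(-0.969, -0.280)
t=18.980: state=(-0.914, -0.275)

(v, w) = (-0.914, -0.275)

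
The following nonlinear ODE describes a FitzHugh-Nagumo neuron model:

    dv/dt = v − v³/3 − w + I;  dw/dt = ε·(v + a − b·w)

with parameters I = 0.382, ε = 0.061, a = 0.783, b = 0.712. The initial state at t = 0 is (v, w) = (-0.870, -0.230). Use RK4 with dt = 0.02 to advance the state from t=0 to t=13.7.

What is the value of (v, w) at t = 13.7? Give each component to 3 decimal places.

(v, w) = (-1.027, -0.307)

t=0.000: state=(-0.870, -0.230)
step 1 (dt=0.02): k1=(-0.038, 0.005), k2=(-0.039, 0.005), k3=(-0.039, 0.005), k4=(-0.039, 0.005); state += dt/6·(k1+2k2+2k3+k4)
t=0.020: state=(-0.871, -0.230)
t=0.040: state=(-0.872, -0.230)
t=0.060: state=(-0.872, -0.230)
continuing one RK4 step at a time; state shown every 25 steps (Δt=0.5):
t=0.500: state=(-0.891, -0.228)
t=1.000: state=(-0.915, -0.227)
t=1.500: state=(-0.942, -0.226)
t=2.000: state=(-0.970, -0.227)
t=2.500: state=(-0.998, -0.228)
t=3.000: state=(-1.026, -0.230)
t=3.500: state=(-1.052, -0.233)
t=4.000: state=(-1.075, -0.236)
t=4.500: state=(-1.095, -0.240)
t=5.000: state=(-1.110, -0.245)
t=5.500: state=(-1.122, -0.249)
t=6.000: state=(-1.130, -0.254)
t=6.500: state=(-1.135, -0.260)
t=7.000: state=(-1.136, -0.265)
t=7.500: state=(-1.136, -0.270)
t=8.000: state=(-1.132, -0.274)
t=8.500: state=(-1.128, -0.279)
t=9.000: state=(-1.121, -0.283)
t=9.500: state=(-1.114, -0.287)
t=10.000: state=(-1.105, -0.291)
t=10.500: state=(-1.096, -0.294)
t=11.000: state=(-1.086, -0.297)
t=11.500: state=(-1.076, -0.300)
t=12.000: state=(-1.065, -0.302)
t=12.500: state=(-1.054, -0.304)
t=13.000: state=(-1.043, -0.305)
t=13.500: state=(-1.031, -0.307)
t=13.700: state=(-1.027, -0.307)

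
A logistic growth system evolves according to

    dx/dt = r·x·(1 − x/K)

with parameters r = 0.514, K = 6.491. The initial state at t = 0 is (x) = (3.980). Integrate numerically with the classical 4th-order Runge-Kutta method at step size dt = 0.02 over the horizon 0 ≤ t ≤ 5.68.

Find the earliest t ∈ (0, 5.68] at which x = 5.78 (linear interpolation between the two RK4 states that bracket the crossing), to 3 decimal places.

t=0.000: state=(3.980)
step 1 (dt=0.02): k1=(0.791), k2=(0.790), k3=(0.790), k4=(0.790); state += dt/6·(k1+2k2+2k3+k4)
t=0.020: state=(3.996)
t=0.040: state=(4.012)
t=0.060: state=(4.027)
continuing one RK4 step at a time; state shown every 10 steps (Δt=0.2):
t=0.200: state=(4.136)
t=0.400: state=(4.288)
t=0.600: state=(4.435)
t=0.800: state=(4.577)
t=1.000: state=(4.713)
t=1.200: state=(4.842)
t=1.400: state=(4.966)
t=1.600: state=(5.082)
t=1.800: state=(5.192)
t=2.000: state=(5.296)
t=2.200: state=(5.393)
t=2.400: state=(5.483)
t=2.600: state=(5.568)
t=2.800: state=(5.646)
t=3.000: state=(5.719)
t=3.180: state=(5.780)
next step: t=3.200: state=(5.786) — x has crossed 5.78
linear interpolation between t=3.180 (5.77977) and t=3.200 (5.78625) → t≈3.181

t = 3.181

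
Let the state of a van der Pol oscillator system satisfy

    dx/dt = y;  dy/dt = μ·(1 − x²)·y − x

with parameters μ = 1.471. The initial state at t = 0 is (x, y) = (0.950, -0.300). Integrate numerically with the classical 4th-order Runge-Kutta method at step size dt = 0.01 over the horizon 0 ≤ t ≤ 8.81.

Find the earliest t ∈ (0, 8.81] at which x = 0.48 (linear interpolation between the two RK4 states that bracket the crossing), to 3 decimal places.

t=0.000: state=(0.950, -0.300)
step 1 (dt=0.01): k1=(-0.300, -0.993), k2=(-0.305, -0.994), k3=(-0.305, -0.994), k4=(-0.310, -0.994); state += dt/6·(k1+2k2+2k3+k4)
t=0.010: state=(0.947, -0.310)
t=0.020: state=(0.944, -0.320)
t=0.030: state=(0.941, -0.330)
continuing one RK4 step at a time; state shown every 50 steps (Δt=0.5):
t=0.500: state=(0.668, -0.856)
t=0.680: state=(0.490, -1.135)
next step: t=0.690: state=(0.479, -1.152) — x has crossed 0.48
linear interpolation between t=0.680 (0.49022) and t=0.690 (0.47879) → t≈0.689

t = 0.689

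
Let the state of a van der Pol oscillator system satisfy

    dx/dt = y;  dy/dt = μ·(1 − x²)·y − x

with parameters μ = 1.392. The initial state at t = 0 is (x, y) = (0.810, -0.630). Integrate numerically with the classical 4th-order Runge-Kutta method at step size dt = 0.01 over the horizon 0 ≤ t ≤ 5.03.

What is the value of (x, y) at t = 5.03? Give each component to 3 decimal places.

(x, y) = (2.006, 0.186)

t=0.000: state=(0.810, -0.630)
step 1 (dt=0.01): k1=(-0.630, -1.112), k2=(-0.636, -1.116), k3=(-0.636, -1.116), k4=(-0.641, -1.120); state += dt/6·(k1+2k2+2k3+k4)
t=0.010: state=(0.804, -0.641)
t=0.020: state=(0.797, -0.652)
t=0.030: state=(0.791, -0.664)
continuing one RK4 step at a time; state shown every 20 steps (Δt=0.2):
t=0.200: state=(0.660, -0.873)
t=0.400: state=(0.457, -1.180)
t=0.600: state=(0.182, -1.587)
t=0.800: state=(-0.185, -2.093)
t=1.000: state=(-0.652, -2.535)
t=1.200: state=(-1.164, -2.462)
t=1.400: state=(-1.585, -1.655)
t=1.600: state=(-1.817, -0.699)
t=1.800: state=(-1.889, -0.083)
t=2.000: state=(-1.870, 0.229)
t=2.200: state=(-1.807, 0.388)
t=2.400: state=(-1.719, 0.483)
t=2.600: state=(-1.615, 0.558)
t=2.800: state=(-1.496, 0.634)
t=3.000: state=(-1.361, 0.724)
t=3.200: state=(-1.205, 0.840)
t=3.400: state=(-1.021, 1.002)
t=3.600: state=(-0.799, 1.236)
t=3.800: state=(-0.519, 1.587)
t=4.000: state=(-0.153, 2.102)
t=4.200: state=(0.331, 2.742)
t=4.400: state=(0.926, 3.094)
t=4.600: state=(1.499, 2.453)
t=4.800: state=(1.863, 1.182)
t=5.000: state=(1.999, 0.275)
t=5.030: state=(2.006, 0.186)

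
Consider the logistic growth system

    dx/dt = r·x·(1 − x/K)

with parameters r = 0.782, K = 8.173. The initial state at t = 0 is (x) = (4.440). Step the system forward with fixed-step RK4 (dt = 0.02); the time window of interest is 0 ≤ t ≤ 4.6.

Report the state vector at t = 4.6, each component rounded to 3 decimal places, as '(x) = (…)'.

t=0.000: state=(4.440)
step 1 (dt=0.02): k1=(1.586), k2=(1.585), k3=(1.585), k4=(1.584); state += dt/6·(k1+2k2+2k3+k4)
t=0.020: state=(4.472)
t=0.040: state=(4.503)
t=0.060: state=(4.535)
continuing one RK4 step at a time; state shown every 10 steps (Δt=0.2):
t=0.200: state=(4.754)
t=0.400: state=(5.061)
t=0.600: state=(5.356)
t=0.800: state=(5.637)
t=1.000: state=(5.903)
t=1.200: state=(6.150)
t=1.400: state=(6.379)
t=1.600: state=(6.588)
t=1.800: state=(6.778)
t=2.000: state=(6.950)
t=2.200: state=(7.104)
t=2.400: state=(7.241)
t=2.600: state=(7.363)
t=2.800: state=(7.470)
t=3.000: state=(7.564)
t=3.200: state=(7.647)
t=3.400: state=(7.719)
t=3.600: state=(7.781)
t=3.800: state=(7.836)
t=4.000: state=(7.883)
t=4.200: state=(7.923)
t=4.400: state=(7.959)
t=4.600: state=(7.989)

(x) = (7.989)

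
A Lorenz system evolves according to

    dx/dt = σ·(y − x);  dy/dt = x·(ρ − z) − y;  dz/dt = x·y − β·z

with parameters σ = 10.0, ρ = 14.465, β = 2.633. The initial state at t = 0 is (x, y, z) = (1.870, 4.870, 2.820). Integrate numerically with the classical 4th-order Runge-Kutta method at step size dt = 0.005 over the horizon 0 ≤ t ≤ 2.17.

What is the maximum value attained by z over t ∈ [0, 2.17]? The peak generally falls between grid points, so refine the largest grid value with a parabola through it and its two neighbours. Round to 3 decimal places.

t=0.000: state=(1.870, 4.870, 2.820)
step 1 (dt=0.005): k1=(30.000, 16.906, 1.682), k2=(29.673, 17.729, 2.118), k3=(29.701, 17.715, 2.115), k4=(29.401, 18.526, 2.556); state += dt/6·(k1+2k2+2k3+k4)
t=0.005: state=(2.018, 4.959, 2.831)
t=0.010: state=(2.164, 5.055, 2.846)
t=0.015: state=(2.308, 5.159, 2.865)
continuing one RK4 step at a time; state shown every 20 steps (Δt=0.1):
t=0.100: state=(4.763, 7.922, 4.081)
t=0.200: state=(8.359, 12.143, 9.148)
t=0.300: state=(10.993, 11.563, 18.077)
t=0.400: state=(8.830, 4.566, 21.250)
t=0.500: state=(4.474, 0.764, 17.685)
t=0.600: state=(1.875, 0.290, 13.699)
t=0.700: state=(0.957, 0.543, 10.573)
t=0.800: state=(0.823, 0.906, 8.179)
t=0.900: state=(1.063, 1.457, 6.381)
t=1.000: state=(1.640, 2.428, 5.133)
t=1.100: state=(2.729, 4.174, 4.575)
t=1.200: state=(4.650, 7.093, 5.351)
t=1.300: state=(7.545, 10.698, 9.021)
t=1.400: state=(10.051, 11.249, 16.044)
t=1.500: state=(9.109, 6.210, 20.105)
t=1.600: state=(5.582, 2.138, 17.980)
t=1.700: state=(2.959, 1.210, 14.365)
t=1.800: state=(1.914, 1.449, 11.300)
t=1.900: state=(1.832, 2.072, 8.962)
t=2.000: state=(2.342, 3.124, 7.356)
t=2.100: state=(3.437, 4.877, 6.665)
t=2.170: state=(4.637, 6.630, 7.032)
largest grid value and its neighbours: z(0.375)=21.38855, z(0.380)=21.40465, z(0.385)=21.39771
parabola through these three points peaks at t≈0.381 with z≈21.40511

max z = 21.405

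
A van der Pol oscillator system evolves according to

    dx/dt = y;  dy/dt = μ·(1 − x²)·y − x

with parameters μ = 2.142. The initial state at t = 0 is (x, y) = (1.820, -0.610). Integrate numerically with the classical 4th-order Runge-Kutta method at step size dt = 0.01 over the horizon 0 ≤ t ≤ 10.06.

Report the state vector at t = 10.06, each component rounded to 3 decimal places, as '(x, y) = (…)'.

t=0.000: state=(1.820, -0.610)
step 1 (dt=0.01): k1=(-0.610, 1.201), k2=(-0.604, 1.160), k3=(-0.604, 1.161), k4=(-0.598, 1.122); state += dt/6·(k1+2k2+2k3+k4)
t=0.010: state=(1.814, -0.598)
t=0.020: state=(1.808, -0.588)
t=0.030: state=(1.802, -0.577)
continuing one RK4 step at a time; state shown every 50 steps (Δt=0.5):
t=0.500: state=(1.575, -0.465)
t=1.000: state=(1.318, -0.587)
t=1.500: state=(0.954, -0.927)
t=2.000: state=(0.256, -2.140)
t=2.500: state=(-1.405, -3.460)
t=3.000: state=(-2.020, 0.062)
t=3.500: state=(-1.900, 0.315)
t=4.000: state=(-1.727, 0.376)
t=4.500: state=(-1.520, 0.461)
t=5.000: state=(-1.253, 0.627)
t=5.500: state=(-0.852, 1.058)
t=6.000: state=(-0.012, 2.664)
t=6.500: state=(1.705, 2.382)
t=7.000: state=(2.007, -0.181)
t=7.500: state=(1.867, -0.328)
t=8.000: state=(1.688, -0.390)
t=8.500: state=(1.471, -0.486)
t=9.000: state=(1.186, -0.682)
t=9.500: state=(0.734, -1.233)
t=10.000: state=(-0.295, -3.289)
t=10.060: state=(-0.503, -3.638)

(x, y) = (-0.503, -3.638)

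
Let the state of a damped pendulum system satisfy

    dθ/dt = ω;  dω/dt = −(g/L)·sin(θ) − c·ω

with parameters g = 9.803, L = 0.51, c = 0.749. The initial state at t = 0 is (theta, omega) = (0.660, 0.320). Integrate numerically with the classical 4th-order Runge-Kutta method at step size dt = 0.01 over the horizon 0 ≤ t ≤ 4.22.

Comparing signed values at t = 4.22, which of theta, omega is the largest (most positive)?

largest component: omega

t=0.000: state=(0.660, 0.320)
step 1 (dt=0.01): k1=(0.320, -12.025), k2=(0.260, -12.004), k3=(0.260, -12.000), k4=(0.200, -11.974); state += dt/6·(k1+2k2+2k3+k4)
t=0.010: state=(0.663, 0.200)
t=0.020: state=(0.664, 0.081)
t=0.030: state=(0.664, -0.038)
continuing one RK4 step at a time; state shown every 20 steps (Δt=0.2):
t=0.200: state=(0.500, -1.777)
t=0.400: state=(0.042, -2.500)
t=0.600: state=(-0.380, -1.478)
t=0.800: state=(-0.495, 0.342)
t=1.000: state=(-0.275, 1.699)
t=1.200: state=(0.096, 1.767)
t=1.400: state=(0.351, 0.655)
t=1.600: state=(0.340, -0.723)
t=1.800: state=(0.107, -1.444)
t=2.000: state=(-0.165, -1.108)
t=2.200: state=(-0.289, -0.084)
t=2.400: state=(-0.205, 0.851)
t=2.600: state=(0.004, 1.096)
t=2.800: state=(0.181, 0.575)
t=3.000: state=(0.213, -0.254)
t=3.200: state=(0.099, -0.800)
t=3.400: state=(-0.065, -0.738)
t=3.600: state=(-0.163, -0.191)
t=3.800: state=(-0.138, 0.406)
t=4.000: state=(-0.025, 0.650)
t=4.200: state=(0.090, 0.426)
t=4.220: state=(0.098, 0.384)
compare at T: theta=0.098, omega=0.384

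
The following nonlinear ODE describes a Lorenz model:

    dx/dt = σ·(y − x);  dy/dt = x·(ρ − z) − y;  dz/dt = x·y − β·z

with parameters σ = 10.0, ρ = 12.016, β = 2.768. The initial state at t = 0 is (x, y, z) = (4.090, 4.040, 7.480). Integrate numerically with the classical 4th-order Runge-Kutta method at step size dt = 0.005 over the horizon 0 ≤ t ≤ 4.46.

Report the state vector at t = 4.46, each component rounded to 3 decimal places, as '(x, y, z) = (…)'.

(x, y, z) = (5.302, 5.258, 10.908)

t=0.000: state=(4.090, 4.040, 7.480)
step 1 (dt=0.005): k1=(-0.500, 14.512, -4.181), k2=(-0.125, 14.513, -4.009), k3=(-0.134, 14.516, -4.006), k4=(0.232, 14.519, -3.832); state += dt/6·(k1+2k2+2k3+k4)
t=0.005: state=(4.089, 4.113, 7.460)
t=0.010: state=(4.092, 4.185, 7.442)
t=0.015: state=(4.099, 4.258, 7.425)
continuing one RK4 step at a time; state shown every 40 steps (Δt=0.2):
t=0.200: state=(5.744, 7.006, 8.535)
t=0.400: state=(7.318, 7.170, 12.873)
t=0.600: state=(5.422, 4.228, 12.893)
t=0.800: state=(4.033, 3.900, 10.057)
t=1.000: state=(4.677, 5.369, 8.801)
t=1.200: state=(6.261, 6.924, 10.488)
t=1.400: state=(6.427, 5.898, 12.665)
t=1.600: state=(5.039, 4.460, 11.642)
t=1.800: state=(4.618, 4.773, 9.936)
t=2.000: state=(5.423, 5.971, 9.875)
t=2.200: state=(6.231, 6.345, 11.448)
t=2.400: state=(5.763, 5.300, 12.012)
t=2.600: state=(5.006, 4.817, 10.927)
t=2.800: state=(5.112, 5.371, 10.161)
t=3.000: state=(5.758, 6.048, 10.698)
t=3.200: state=(5.937, 5.802, 11.612)
t=3.400: state=(5.434, 5.166, 11.417)
t=3.600: state=(5.157, 5.174, 10.670)
t=3.800: state=(5.442, 5.661, 10.538)
t=4.000: state=(5.790, 5.864, 11.120)
t=4.200: state=(5.668, 5.503, 11.433)
t=4.400: state=(5.347, 5.242, 11.056)
t=4.460: state=(5.302, 5.258, 10.908)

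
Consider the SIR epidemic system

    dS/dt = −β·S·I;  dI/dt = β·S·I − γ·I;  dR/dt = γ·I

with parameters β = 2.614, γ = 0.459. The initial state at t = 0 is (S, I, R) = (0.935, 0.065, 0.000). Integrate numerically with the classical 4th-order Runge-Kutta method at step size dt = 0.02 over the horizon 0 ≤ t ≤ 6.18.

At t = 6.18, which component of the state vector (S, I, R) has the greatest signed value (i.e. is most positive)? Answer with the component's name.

largest component: R

t=0.000: state=(0.935, 0.065, 0.000)
step 1 (dt=0.02): k1=(-0.159, 0.129, 0.030), k2=(-0.162, 0.131, 0.030), k3=(-0.162, 0.131, 0.030), k4=(-0.165, 0.134, 0.031); state += dt/6·(k1+2k2+2k3+k4)
t=0.020: state=(0.932, 0.068, 0.001)
t=0.040: state=(0.928, 0.070, 0.001)
t=0.060: state=(0.925, 0.073, 0.002)
continuing one RK4 step at a time; state shown every 10 steps (Δt=0.2):
t=0.200: state=(0.897, 0.096, 0.007)
t=0.400: state=(0.844, 0.138, 0.018)
t=0.600: state=(0.775, 0.192, 0.033)
t=0.800: state=(0.689, 0.257, 0.054)
t=1.000: state=(0.592, 0.328, 0.080)
t=1.200: state=(0.489, 0.397, 0.114)
t=1.400: state=(0.391, 0.456, 0.153)
t=1.600: state=(0.305, 0.498, 0.197)
t=1.800: state=(0.233, 0.523, 0.244)
t=2.000: state=(0.177, 0.531, 0.292)
t=2.200: state=(0.134, 0.525, 0.341)
t=2.400: state=(0.102, 0.509, 0.388)
t=2.600: state=(0.079, 0.487, 0.434)
t=2.800: state=(0.062, 0.461, 0.478)
t=3.000: state=(0.049, 0.433, 0.519)
t=3.200: state=(0.039, 0.404, 0.557)
t=3.400: state=(0.032, 0.375, 0.593)
t=3.600: state=(0.026, 0.348, 0.626)
t=3.800: state=(0.022, 0.321, 0.657)
t=4.000: state=(0.019, 0.296, 0.685)
t=4.200: state=(0.016, 0.273, 0.711)
t=4.400: state=(0.014, 0.251, 0.735)
t=4.600: state=(0.013, 0.230, 0.757)
t=4.800: state=(0.011, 0.211, 0.777)
t=5.000: state=(0.010, 0.194, 0.796)
t=5.200: state=(0.009, 0.178, 0.813)
t=5.400: state=(0.008, 0.163, 0.829)
t=5.600: state=(0.008, 0.149, 0.843)
t=5.800: state=(0.007, 0.137, 0.856)
t=6.000: state=(0.007, 0.125, 0.868)
t=6.180: state=(0.006, 0.116, 0.878)
compare at T: S=0.006, I=0.116, R=0.878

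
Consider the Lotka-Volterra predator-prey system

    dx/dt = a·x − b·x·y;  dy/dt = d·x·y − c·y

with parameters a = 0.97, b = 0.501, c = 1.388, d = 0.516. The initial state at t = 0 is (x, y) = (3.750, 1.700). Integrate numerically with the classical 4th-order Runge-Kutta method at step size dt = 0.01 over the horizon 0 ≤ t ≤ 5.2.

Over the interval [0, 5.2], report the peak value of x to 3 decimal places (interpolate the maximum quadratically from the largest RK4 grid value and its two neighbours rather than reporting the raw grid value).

t=0.000: state=(3.750, 1.700)
step 1 (dt=0.01): k1=(0.444, 0.930), k2=(0.435, 0.934), k3=(0.435, 0.934), k4=(0.427, 0.939); state += dt/6·(k1+2k2+2k3+k4)
t=0.010: state=(3.754, 1.709)
t=0.020: state=(3.759, 1.719)
t=0.030: state=(3.763, 1.728)
continuing one RK4 step at a time; state shown every 20 steps (Δt=0.2):
t=0.200: state=(3.802, 1.903)
t=0.400: state=(3.772, 2.133)
t=0.600: state=(3.654, 2.372)
t=0.800: state=(3.458, 2.595)
t=1.000: state=(3.207, 2.774)
t=1.200: state=(2.930, 2.885)
t=1.400: state=(2.659, 2.916)
t=1.600: state=(2.414, 2.869)
t=1.800: state=(2.210, 2.758)
t=2.000: state=(2.051, 2.603)
t=2.200: state=(1.936, 2.421)
t=2.400: state=(1.861, 2.230)
t=2.600: state=(1.824, 2.043)
t=2.800: state=(1.821, 1.868)
t=3.000: state=(1.849, 1.710)
t=3.200: state=(1.905, 1.572)
t=3.400: state=(1.987, 1.455)
t=3.600: state=(2.096, 1.361)
t=3.800: state=(2.229, 1.288)
t=4.000: state=(2.385, 1.238)
t=4.200: state=(2.561, 1.210)
t=4.400: state=(2.756, 1.206)
t=4.600: state=(2.962, 1.227)
t=4.800: state=(3.173, 1.276)
t=5.000: state=(3.378, 1.356)
t=5.200: state=(3.560, 1.470)
largest grid value and its neighbours: x(0.220)=3.80283, x(0.230)=3.80294, x(0.240)=3.80284
parabola through these three points peaks at t≈0.230 with x≈3.80294

max x = 3.803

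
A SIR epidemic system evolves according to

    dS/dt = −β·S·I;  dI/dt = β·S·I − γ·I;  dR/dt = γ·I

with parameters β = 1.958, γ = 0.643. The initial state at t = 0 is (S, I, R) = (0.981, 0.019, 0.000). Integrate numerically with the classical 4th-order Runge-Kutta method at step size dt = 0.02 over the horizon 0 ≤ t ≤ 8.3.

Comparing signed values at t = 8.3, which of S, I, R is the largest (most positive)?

largest component: R

t=0.000: state=(0.981, 0.019, 0.000)
step 1 (dt=0.02): k1=(-0.036, 0.024, 0.012), k2=(-0.037, 0.025, 0.012), k3=(-0.037, 0.025, 0.012), k4=(-0.037, 0.025, 0.013); state += dt/6·(k1+2k2+2k3+k4)
t=0.020: state=(0.980, 0.019, 0.000)
t=0.040: state=(0.980, 0.020, 0.001)
t=0.060: state=(0.979, 0.021, 0.001)
continuing one RK4 step at a time; state shown every 25 steps (Δt=0.5):
t=0.500: state=(0.956, 0.036, 0.009)
t=1.000: state=(0.911, 0.065, 0.024)
t=1.500: state=(0.838, 0.110, 0.052)
t=2.000: state=(0.730, 0.173, 0.097)
t=2.500: state=(0.596, 0.240, 0.164)
t=3.000: state=(0.458, 0.292, 0.250)
t=3.500: state=(0.340, 0.312, 0.348)
t=4.000: state=(0.251, 0.301, 0.447)
t=4.500: state=(0.190, 0.271, 0.539)
t=5.000: state=(0.148, 0.231, 0.620)
t=5.500: state=(0.121, 0.191, 0.688)
t=6.000: state=(0.102, 0.154, 0.744)
t=6.500: state=(0.089, 0.123, 0.788)
t=7.000: state=(0.080, 0.097, 0.823)
t=7.500: state=(0.074, 0.076, 0.851)
t=8.000: state=(0.069, 0.059, 0.872)
t=8.300: state=(0.067, 0.050, 0.883)
compare at T: S=0.067, I=0.050, R=0.883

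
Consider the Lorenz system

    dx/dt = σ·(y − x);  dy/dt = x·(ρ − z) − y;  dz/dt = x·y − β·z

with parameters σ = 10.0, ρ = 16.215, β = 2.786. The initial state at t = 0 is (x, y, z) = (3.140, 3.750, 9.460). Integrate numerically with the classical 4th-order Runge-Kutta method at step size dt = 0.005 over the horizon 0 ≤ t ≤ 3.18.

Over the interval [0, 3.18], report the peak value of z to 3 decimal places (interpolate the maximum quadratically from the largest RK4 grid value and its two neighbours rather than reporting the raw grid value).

t=0.000: state=(3.140, 3.750, 9.460)
step 1 (dt=0.005): k1=(6.100, 17.461, -14.581), k2=(6.384, 17.635, -14.284), k3=(6.381, 17.637, -14.282), k4=(6.663, 17.815, -13.982); state += dt/6·(k1+2k2+2k3+k4)
t=0.005: state=(3.172, 3.838, 9.389)
t=0.010: state=(3.207, 3.928, 9.320)
t=0.015: state=(3.244, 4.020, 9.255)
continuing one RK4 step at a time; state shown every 40 steps (Δt=0.2):
t=0.200: state=(6.370, 8.857, 10.066)
t=0.400: state=(9.677, 8.936, 19.505)
t=0.600: state=(4.979, 2.852, 17.047)
t=0.800: state=(3.423, 3.766, 11.492)
t=1.000: state=(5.756, 7.670, 10.564)
t=1.200: state=(9.104, 9.421, 17.512)
t=1.400: state=(6.079, 3.994, 17.788)
t=1.600: state=(4.030, 4.077, 12.771)
t=1.800: state=(5.732, 7.255, 11.462)
t=2.000: state=(8.526, 8.996, 16.642)
t=2.200: state=(6.492, 4.785, 17.637)
t=2.400: state=(4.574, 4.511, 13.489)
t=2.600: state=(5.907, 7.146, 12.307)
t=2.800: state=(8.100, 8.457, 16.332)
t=3.000: state=(6.572, 5.240, 17.210)
t=3.180: state=(5.032, 4.821, 14.172)
largest grid value and its neighbours: z(0.450)=20.39192, z(0.455)=20.40186, z(0.460)=20.39847
parabola through these three points peaks at t≈0.456 with z≈20.40226

max z = 20.402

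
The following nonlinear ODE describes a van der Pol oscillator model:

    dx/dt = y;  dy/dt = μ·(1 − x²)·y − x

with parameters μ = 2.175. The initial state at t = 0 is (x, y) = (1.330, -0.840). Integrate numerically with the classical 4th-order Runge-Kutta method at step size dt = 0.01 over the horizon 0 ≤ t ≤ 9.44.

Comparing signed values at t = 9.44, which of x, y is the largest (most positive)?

t=0.000: state=(1.330, -0.840)
step 1 (dt=0.01): k1=(-0.840, 0.075), k2=(-0.840, 0.058), k3=(-0.840, 0.058), k4=(-0.839, 0.042); state += dt/6·(k1+2k2+2k3+k4)
t=0.010: state=(1.322, -0.839)
t=0.020: state=(1.313, -0.839)
t=0.030: state=(1.305, -0.839)
continuing one RK4 step at a time; state shown every 50 steps (Δt=0.5):
t=0.500: state=(0.859, -1.173)
t=1.000: state=(-0.072, -2.971)
t=1.500: state=(-1.815, -1.936)
t=2.000: state=(-2.014, 0.214)
t=2.500: state=(-1.871, 0.325)
t=3.000: state=(-1.695, 0.382)
t=3.500: state=(-1.483, 0.474)
t=4.000: state=(-1.205, 0.660)
t=4.500: state=(-0.773, 1.171)
t=5.000: state=(0.197, 3.124)
t=5.500: state=(1.856, 1.554)
t=6.000: state=(1.991, -0.231)
t=6.500: state=(1.843, -0.332)
t=7.000: state=(1.662, -0.394)
t=7.500: state=(1.442, -0.496)
t=8.000: state=(1.148, -0.710)
t=8.500: state=(0.668, -1.341)
t=9.000: state=(-0.481, -3.638)
t=9.440: state=(-1.890, -1.324)
compare at T: x=-1.890, y=-1.324

largest component: y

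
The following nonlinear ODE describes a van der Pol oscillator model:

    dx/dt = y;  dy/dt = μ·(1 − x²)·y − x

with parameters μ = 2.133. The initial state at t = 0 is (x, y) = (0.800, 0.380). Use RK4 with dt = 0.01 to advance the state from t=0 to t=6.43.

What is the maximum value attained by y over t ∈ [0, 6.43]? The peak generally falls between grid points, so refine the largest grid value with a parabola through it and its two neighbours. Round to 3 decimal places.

max y = 3.980

t=0.000: state=(0.800, 0.380)
step 1 (dt=0.01): k1=(0.380, -0.508), k2=(0.377, -0.515), k3=(0.377, -0.515), k4=(0.375, -0.521); state += dt/6·(k1+2k2+2k3+k4)
t=0.010: state=(0.804, 0.375)
t=0.020: state=(0.807, 0.370)
t=0.030: state=(0.811, 0.364)
continuing one RK4 step at a time; state shown every 25 steps (Δt=0.25):
t=0.250: state=(0.876, 0.218)
t=0.500: state=(0.905, 0.007)
t=0.750: state=(0.878, -0.229)
t=1.000: state=(0.788, -0.497)
t=1.250: state=(0.622, -0.853)
t=1.500: state=(0.343, -1.428)
t=1.750: state=(-0.129, -2.438)
t=2.000: state=(-0.884, -3.437)
t=2.250: state=(-1.633, -2.107)
t=2.500: state=(-1.913, -0.369)
t=2.750: state=(-1.923, 0.168)
t=3.000: state=(-1.861, 0.301)
t=3.250: state=(-1.779, 0.351)
t=3.500: state=(-1.686, 0.389)
t=3.750: state=(-1.584, 0.432)
t=4.000: state=(-1.469, 0.488)
t=4.250: state=(-1.338, 0.567)
t=4.500: state=(-1.182, 0.687)
t=4.750: state=(-0.988, 0.885)
t=5.000: state=(-0.726, 1.246)
t=5.250: state=(-0.335, 1.971)
t=5.500: state=(0.314, 3.316)
t=5.750: state=(1.261, 3.739)
t=6.000: state=(1.898, 1.254)
t=6.250: state=(2.021, 0.014)
t=6.430: state=(1.999, -0.209)
largest grid value and its neighbours: y(5.660)=3.97732, y(5.670)=3.97967, y(5.680)=3.97522
parabola through these three points peaks at t≈5.668 with y≈3.97975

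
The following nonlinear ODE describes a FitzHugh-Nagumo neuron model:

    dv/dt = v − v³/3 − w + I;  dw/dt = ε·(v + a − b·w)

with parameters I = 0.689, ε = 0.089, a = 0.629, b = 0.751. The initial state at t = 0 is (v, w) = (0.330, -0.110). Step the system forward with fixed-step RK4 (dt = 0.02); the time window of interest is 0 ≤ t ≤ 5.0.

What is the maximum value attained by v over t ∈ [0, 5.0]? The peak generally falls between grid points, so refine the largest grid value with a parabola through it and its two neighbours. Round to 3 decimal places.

max v = 1.918

t=0.000: state=(0.330, -0.110)
step 1 (dt=0.02): k1=(1.117, 0.093), k2=(1.126, 0.094), k3=(1.126, 0.094), k4=(1.135, 0.095); state += dt/6·(k1+2k2+2k3+k4)
t=0.020: state=(0.353, -0.108)
t=0.040: state=(0.375, -0.106)
t=0.060: state=(0.399, -0.104)
continuing one RK4 step at a time; state shown every 10 steps (Δt=0.2):
t=0.200: state=(0.571, -0.089)
t=0.400: state=(0.841, -0.065)
t=0.600: state=(1.121, -0.035)
t=0.800: state=(1.380, -0.002)
t=1.000: state=(1.591, 0.036)
t=1.200: state=(1.740, 0.076)
t=1.400: state=(1.834, 0.118)
t=1.600: state=(1.885, 0.160)
t=1.800: state=(1.910, 0.203)
t=2.000: state=(1.918, 0.245)
t=2.200: state=(1.916, 0.287)
t=2.400: state=(1.908, 0.328)
t=2.600: state=(1.898, 0.368)
t=2.800: state=(1.885, 0.408)
t=3.000: state=(1.871, 0.447)
t=3.200: state=(1.857, 0.485)
t=3.400: state=(1.842, 0.523)
t=3.600: state=(1.827, 0.559)
t=3.800: state=(1.812, 0.595)
t=4.000: state=(1.796, 0.630)
t=4.200: state=(1.781, 0.665)
t=4.400: state=(1.765, 0.698)
t=4.600: state=(1.750, 0.731)
t=4.800: state=(1.734, 0.763)
t=5.000: state=(1.718, 0.795)
largest grid value and its neighbours: v(2.020)=1.91792, v(2.040)=1.91799, v(2.060)=1.91798
parabola through these three points peaks at t≈2.047 with v≈1.91800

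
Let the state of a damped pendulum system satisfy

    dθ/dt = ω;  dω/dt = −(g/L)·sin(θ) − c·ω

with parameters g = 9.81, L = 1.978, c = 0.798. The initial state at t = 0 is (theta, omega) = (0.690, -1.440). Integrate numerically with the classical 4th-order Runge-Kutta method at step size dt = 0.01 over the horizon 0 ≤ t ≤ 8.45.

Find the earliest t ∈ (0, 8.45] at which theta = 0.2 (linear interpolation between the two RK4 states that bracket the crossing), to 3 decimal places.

t=0.000: state=(0.690, -1.440)
step 1 (dt=0.01): k1=(-1.440, -2.008), k2=(-1.450, -1.972), k3=(-1.450, -1.972), k4=(-1.460, -1.936); state += dt/6·(k1+2k2+2k3+k4)
t=0.010: state=(0.676, -1.460)
t=0.020: state=(0.661, -1.479)
t=0.030: state=(0.646, -1.497)
t=0.300: state=(0.202, -1.694)
next step: t=0.310: state=(0.185, -1.690) — theta has crossed 0.2
linear interpolation between t=0.300 (0.20194) and t=0.310 (0.18502) → t≈0.301

t = 0.301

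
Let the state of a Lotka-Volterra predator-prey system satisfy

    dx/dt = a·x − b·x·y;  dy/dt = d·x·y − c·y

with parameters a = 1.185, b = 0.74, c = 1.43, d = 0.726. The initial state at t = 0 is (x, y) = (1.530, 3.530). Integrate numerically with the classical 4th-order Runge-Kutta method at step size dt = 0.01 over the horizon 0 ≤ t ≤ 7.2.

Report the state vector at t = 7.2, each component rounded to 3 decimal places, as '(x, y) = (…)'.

(x, y) = (1.050, 0.714)

t=0.000: state=(1.530, 3.530)
step 1 (dt=0.01): k1=(-2.184, -1.127), k2=(-2.162, -1.153), k3=(-2.162, -1.153), k4=(-2.140, -1.178); state += dt/6·(k1+2k2+2k3+k4)
t=0.010: state=(1.508, 3.518)
t=0.020: state=(1.487, 3.506)
t=0.030: state=(1.466, 3.494)
continuing one RK4 step at a time; state shown every 25 steps (Δt=0.25):
t=0.250: state=(1.108, 3.126)
t=0.500: state=(0.876, 2.612)
t=0.750: state=(0.762, 2.116)
t=1.000: state=(0.721, 1.692)
t=1.250: state=(0.733, 1.349)
t=1.500: state=(0.788, 1.083)
t=1.750: state=(0.884, 0.881)
t=2.000: state=(1.025, 0.732)
t=2.250: state=(1.216, 0.627)
t=2.500: state=(1.467, 0.559)
t=2.750: state=(1.785, 0.524)
t=3.000: state=(2.180, 0.525)
t=3.250: state=(2.651, 0.569)
t=3.500: state=(3.182, 0.675)
t=3.750: state=(3.712, 0.883)
t=4.000: state=(4.108, 1.260)
t=4.250: state=(4.148, 1.878)
t=4.500: state=(3.661, 2.690)
t=4.750: state=(2.792, 3.389)
t=5.000: state=(1.945, 3.632)
t=5.250: state=(1.356, 3.413)
t=5.500: state=(1.010, 2.950)
t=5.750: state=(0.826, 2.433)
t=6.000: state=(0.740, 1.959)
t=6.250: state=(0.720, 1.563)
t=6.500: state=(0.747, 1.248)
t=6.750: state=(0.817, 1.005)
t=7.000: state=(0.928, 0.823)
t=7.200: state=(1.050, 0.714)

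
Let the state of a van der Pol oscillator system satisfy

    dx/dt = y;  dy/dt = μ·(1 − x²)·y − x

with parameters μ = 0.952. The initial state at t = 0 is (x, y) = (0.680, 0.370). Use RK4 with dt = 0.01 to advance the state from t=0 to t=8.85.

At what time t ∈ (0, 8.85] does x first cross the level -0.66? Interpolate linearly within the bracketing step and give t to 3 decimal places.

t=0.000: state=(0.680, 0.370)
step 1 (dt=0.01): k1=(0.370, -0.491), k2=(0.368, -0.495), k3=(0.368, -0.495), k4=(0.365, -0.499); state += dt/6·(k1+2k2+2k3+k4)
t=0.010: state=(0.684, 0.365)
t=0.020: state=(0.687, 0.360)
t=0.030: state=(0.691, 0.355)
continuing one RK4 step at a time; state shown every 50 steps (Δt=0.5):
t=0.500: state=(0.789, 0.044)
t=1.000: state=(0.709, -0.373)
t=1.500: state=(0.405, -0.859)
t=2.000: state=(-0.171, -1.456)
t=2.300: state=(-0.652, -1.706)
next step: t=2.310: state=(-0.669, -1.709) — x has crossed -0.66
linear interpolation between t=2.300 (-0.65167) and t=2.310 (-0.66875) → t≈2.305

t = 2.305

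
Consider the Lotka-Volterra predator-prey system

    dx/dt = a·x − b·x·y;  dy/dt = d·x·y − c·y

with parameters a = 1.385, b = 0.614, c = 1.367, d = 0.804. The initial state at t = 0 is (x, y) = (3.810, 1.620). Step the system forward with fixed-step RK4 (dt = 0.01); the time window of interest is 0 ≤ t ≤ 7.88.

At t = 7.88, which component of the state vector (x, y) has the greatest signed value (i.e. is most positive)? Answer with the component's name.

largest component: y

t=0.000: state=(3.810, 1.620)
step 1 (dt=0.01): k1=(1.487, 2.748), k2=(1.458, 2.781), k3=(1.457, 2.781), k4=(1.428, 2.814); state += dt/6·(k1+2k2+2k3+k4)
t=0.010: state=(3.825, 1.648)
t=0.020: state=(3.839, 1.676)
t=0.030: state=(3.852, 1.705)
continuing one RK4 step at a time; state shown every 50 steps (Δt=0.5):
t=0.500: state=(3.431, 3.815)
t=1.000: state=(1.582, 5.220)
t=1.500: state=(0.737, 4.056)
t=2.000: state=(0.534, 2.614)
t=2.500: state=(0.563, 1.636)
t=3.000: state=(0.749, 1.069)
t=3.500: state=(1.133, 0.782)
t=4.000: state=(1.813, 0.705)
t=4.500: state=(2.859, 0.900)
t=5.000: state=(3.889, 1.800)
t=5.500: state=(3.218, 4.131)
t=6.000: state=(1.417, 5.168)
t=6.500: state=(0.691, 3.865)
t=7.000: state=(0.528, 2.468)
t=7.500: state=(0.577, 1.548)
t=7.880: state=(0.718, 1.119)
compare at T: x=0.718, y=1.119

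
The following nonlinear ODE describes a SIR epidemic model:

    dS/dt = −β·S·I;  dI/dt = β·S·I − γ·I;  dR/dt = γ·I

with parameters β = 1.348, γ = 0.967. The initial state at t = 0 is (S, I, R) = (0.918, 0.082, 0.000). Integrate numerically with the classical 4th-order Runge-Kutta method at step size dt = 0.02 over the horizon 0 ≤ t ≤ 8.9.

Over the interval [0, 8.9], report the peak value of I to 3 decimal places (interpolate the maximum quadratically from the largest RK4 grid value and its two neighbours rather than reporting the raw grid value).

max I = 0.106

t=0.000: state=(0.918, 0.082, 0.000)
step 1 (dt=0.02): k1=(-0.101, 0.022, 0.079), k2=(-0.102, 0.022, 0.080), k3=(-0.102, 0.022, 0.080), k4=(-0.102, 0.022, 0.080); state += dt/6·(k1+2k2+2k3+k4)
t=0.020: state=(0.916, 0.082, 0.002)
t=0.040: state=(0.914, 0.083, 0.003)
t=0.060: state=(0.912, 0.083, 0.005)
continuing one RK4 step at a time; state shown every 25 steps (Δt=0.5):
t=0.500: state=(0.866, 0.092, 0.042)
t=1.000: state=(0.811, 0.100, 0.089)
t=1.500: state=(0.757, 0.105, 0.138)
t=2.000: state=(0.705, 0.106, 0.189)
t=2.500: state=(0.657, 0.103, 0.240)
t=3.000: state=(0.614, 0.097, 0.289)
t=3.500: state=(0.576, 0.090, 0.334)
t=4.000: state=(0.544, 0.081, 0.375)
t=4.500: state=(0.517, 0.071, 0.412)
t=5.000: state=(0.494, 0.062, 0.444)
t=5.500: state=(0.476, 0.053, 0.472)
t=6.000: state=(0.460, 0.045, 0.495)
t=6.500: state=(0.448, 0.037, 0.515)
t=7.000: state=(0.438, 0.031, 0.531)
t=7.500: state=(0.429, 0.026, 0.545)
t=8.000: state=(0.423, 0.021, 0.556)
t=8.500: state=(0.417, 0.017, 0.565)
t=8.900: state=(0.414, 0.015, 0.572)
largest grid value and its neighbours: I(1.860)=0.10572, I(1.880)=0.10573, I(1.900)=0.10572
parabola through these three points peaks at t≈1.877 with I≈0.10573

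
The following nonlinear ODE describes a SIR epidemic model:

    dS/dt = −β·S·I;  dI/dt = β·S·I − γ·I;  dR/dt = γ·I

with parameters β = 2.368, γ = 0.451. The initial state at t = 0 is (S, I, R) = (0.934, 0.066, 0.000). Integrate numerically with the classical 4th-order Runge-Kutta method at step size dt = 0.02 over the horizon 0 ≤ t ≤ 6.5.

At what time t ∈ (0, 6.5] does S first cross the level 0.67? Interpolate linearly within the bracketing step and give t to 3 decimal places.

t=0.000: state=(0.934, 0.066, 0.000)
step 1 (dt=0.02): k1=(-0.146, 0.116, 0.030), k2=(-0.148, 0.118, 0.030), k3=(-0.148, 0.118, 0.030), k4=(-0.151, 0.120, 0.031); state += dt/6·(k1+2k2+2k3+k4)
t=0.020: state=(0.931, 0.068, 0.001)
t=0.040: state=(0.928, 0.071, 0.001)
t=0.060: state=(0.925, 0.073, 0.002)
continuing one RK4 step at a time; state shown every 25 steps (Δt=0.5):
t=0.500: state=(0.826, 0.150, 0.023)
t=0.920: state=(0.674, 0.264, 0.062)
next step: t=0.940: state=(0.666, 0.270, 0.064) — S has crossed 0.67
linear interpolation between t=0.920 (0.67425) and t=0.940 (0.66578) → t≈0.930

t = 0.930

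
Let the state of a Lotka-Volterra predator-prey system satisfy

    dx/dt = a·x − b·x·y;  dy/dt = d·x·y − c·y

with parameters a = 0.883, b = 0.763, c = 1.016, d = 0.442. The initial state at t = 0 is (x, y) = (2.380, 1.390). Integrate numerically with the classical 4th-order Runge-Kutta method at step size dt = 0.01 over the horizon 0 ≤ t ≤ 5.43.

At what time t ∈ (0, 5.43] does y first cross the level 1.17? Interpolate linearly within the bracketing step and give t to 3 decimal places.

t=0.000: state=(2.380, 1.390)
step 1 (dt=0.01): k1=(-0.423, 0.050), k2=(-0.423, 0.049), k3=(-0.423, 0.049), k4=(-0.423, 0.047); state += dt/6·(k1+2k2+2k3+k4)
t=0.010: state=(2.376, 1.390)
t=0.020: state=(2.372, 1.391)
t=0.030: state=(2.367, 1.391)
continuing one RK4 step at a time; state shown every 20 steps (Δt=0.2):
t=0.200: state=(2.296, 1.395)
t=0.400: state=(2.215, 1.389)
t=0.600: state=(2.140, 1.375)
t=0.800: state=(2.074, 1.351)
t=1.000: state=(2.017, 1.321)
t=1.200: state=(1.973, 1.286)
t=1.400: state=(1.940, 1.248)
t=1.600: state=(1.919, 1.208)
t=1.780: state=(1.911, 1.171)
next step: t=1.790: state=(1.911, 1.169) — y has crossed 1.17
linear interpolation between t=1.780 (1.17122) and t=1.790 (1.16921) → t≈1.786

t = 1.786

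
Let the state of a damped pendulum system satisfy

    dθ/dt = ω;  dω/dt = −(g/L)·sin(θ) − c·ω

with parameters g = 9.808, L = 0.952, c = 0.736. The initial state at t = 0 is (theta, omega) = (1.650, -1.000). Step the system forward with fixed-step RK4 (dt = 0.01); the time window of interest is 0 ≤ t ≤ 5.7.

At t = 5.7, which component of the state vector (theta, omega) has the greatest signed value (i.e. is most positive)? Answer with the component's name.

t=0.000: state=(1.650, -1.000)
step 1 (dt=0.01): k1=(-1.000, -9.534), k2=(-1.048, -9.503), k3=(-1.048, -9.503), k4=(-1.095, -9.472); state += dt/6·(k1+2k2+2k3+k4)
t=0.010: state=(1.640, -1.095)
t=0.020: state=(1.628, -1.189)
t=0.030: state=(1.616, -1.283)
continuing one RK4 step at a time; state shown every 20 steps (Δt=0.2):
t=0.200: state=(1.268, -2.760)
t=0.400: state=(0.586, -3.897)
t=0.600: state=(-0.199, -3.699)
t=0.800: state=(-0.806, -2.230)
t=1.000: state=(-1.065, -0.348)
t=1.200: state=(-0.959, 1.349)
t=1.400: state=(-0.561, 2.496)
t=1.600: state=(-0.024, 2.694)
t=1.800: state=(0.448, 1.891)
t=2.000: state=(0.697, 0.556)
t=2.200: state=(0.672, -0.763)
t=2.400: state=(0.419, -1.670)
t=2.600: state=(0.051, -1.883)
t=2.800: state=(-0.285, -1.378)
t=3.000: state=(-0.472, -0.451)
t=3.200: state=(-0.464, 0.502)
t=3.400: state=(-0.291, 1.155)
t=3.600: state=(-0.036, 1.307)
t=3.800: state=(0.198, 0.957)
t=4.000: state=(0.327, 0.307)
t=4.200: state=(0.319, -0.363)
t=4.400: state=(0.196, -0.813)
t=4.600: state=(0.018, -0.905)
t=4.800: state=(-0.142, -0.650)
t=5.000: state=(-0.228, -0.192)
t=5.200: state=(-0.219, 0.273)
t=5.400: state=(-0.130, 0.576)
t=5.600: state=(-0.006, 0.625)
t=5.700: state=(0.054, 0.556)
compare at T: theta=0.054, omega=0.556

largest component: omega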